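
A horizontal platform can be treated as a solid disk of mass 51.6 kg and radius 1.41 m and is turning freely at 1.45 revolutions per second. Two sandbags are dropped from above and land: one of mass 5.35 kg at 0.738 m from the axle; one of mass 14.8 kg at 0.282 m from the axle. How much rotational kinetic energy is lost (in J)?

No external torque acts about the axle; L_before = L_after.
I_p = ½(51.6)(1.41)² = 51.29 kg·m².
Added inertia Σmr² = (5.35)(0.738)² + (14.8)(0.282)² = 4.091 kg·m²; I_f = 51.29 + 4.091 = 55.38 kg·m².
ω_f = I_p ω_i / I_f = (51.29)(1.45) / 55.38 = 1.343 rev/s.
KE_i = ½(51.29)(9.111 rad/s)² = 2129 J; KE_f = ½(55.38)(8.438)² = 1972 J.

energy lost ≈ 157 J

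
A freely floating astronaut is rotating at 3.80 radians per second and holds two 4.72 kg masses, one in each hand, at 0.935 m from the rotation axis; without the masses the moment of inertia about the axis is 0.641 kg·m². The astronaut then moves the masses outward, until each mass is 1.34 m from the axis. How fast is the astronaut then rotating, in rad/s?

With no external torque about the axis, L is conserved: I₁ω₁ = I₂ω₂.
I₁ = 0.641 + 2(4.72)(0.935)² = 8.894 kg·m²; I₂ = 0.641 + 2(4.72)(1.34)² = 17.59 kg·m².
ω₂ = I₁ω₁ / I₂ = (8.894)(3.80 rad/s) / (17.59) = 1.921 rad/s.

ω₂ ≈ 1.92 rad/s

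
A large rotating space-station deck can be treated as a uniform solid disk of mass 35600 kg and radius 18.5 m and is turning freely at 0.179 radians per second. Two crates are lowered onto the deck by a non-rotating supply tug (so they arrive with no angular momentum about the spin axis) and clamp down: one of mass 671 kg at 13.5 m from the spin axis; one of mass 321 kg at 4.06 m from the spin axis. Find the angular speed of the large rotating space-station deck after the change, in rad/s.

The added mass arrives with no angular momentum about the spin axis, and any external torque about the spin axis is negligible, so the system's angular momentum is conserved.
I_p = ½(35600)(18.5)² = 6.092e+06 kg·m².
Added inertia Σmr² = (671)(13.5)² + (321)(4.06)² = 1.276e+05 kg·m²; I_f = 6.092e+06 + 1.276e+05 = 6.220e+06 kg·m².
ω_f = I_p ω_i / I_f = (6.092e+06)(0.179) / 6.220e+06 = 0.1753 rad/s.

ω_f ≈ 0.175 rad/s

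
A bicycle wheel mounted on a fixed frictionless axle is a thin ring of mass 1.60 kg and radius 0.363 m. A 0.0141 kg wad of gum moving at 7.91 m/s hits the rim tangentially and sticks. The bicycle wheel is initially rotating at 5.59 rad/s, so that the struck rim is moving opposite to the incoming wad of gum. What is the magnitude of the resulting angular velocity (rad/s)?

About the axle the impulsive forces during the collision are internal, so angular momentum about that axis is conserved.
I_p = (1.60)(0.363)² = 0.2108 kg·m². Taking the sense of the wad of gum's angular momentum as positive, L_{wad} = m v R = (0.0141)(7.91)(0.363) = 0.04049 kg·m²/s.
L_i = −I_p ω_p + m v R = −(0.2108)(5.59) + 0.04049 = -1.138 kg·m²/s.
After sticking, I_f = I_p + m R² = 0.2108 + (0.0141)(0.363)² = 0.2127 kg·m².
ω_f = L_i / I_f = -1.138 / 0.2127 = -5.351 rad/s.

|ω_f| ≈ 5.35 rad/s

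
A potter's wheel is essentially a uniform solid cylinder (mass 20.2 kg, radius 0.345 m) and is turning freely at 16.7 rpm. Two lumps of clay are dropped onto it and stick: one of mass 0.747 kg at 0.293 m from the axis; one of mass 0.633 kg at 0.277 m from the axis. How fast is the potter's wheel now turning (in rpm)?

No external torque acts about the axis; L_before = L_after.
I_p = ½(20.2)(0.345)² = 1.202 kg·m².
Added inertia Σmr² = (0.747)(0.293)² + (0.633)(0.277)² = 0.1127 kg·m²; I_f = 1.202 + 0.1127 = 1.315 kg·m².
ω_f = I_p ω_i / I_f = (1.202)(16.7) / 1.315 = 15.27 rpm.

ω_f ≈ 15.3 rpm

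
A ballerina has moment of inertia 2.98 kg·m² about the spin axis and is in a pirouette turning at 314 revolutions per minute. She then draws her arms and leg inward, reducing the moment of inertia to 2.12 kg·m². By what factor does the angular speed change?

ω₂/ω₁ ≈ 1.41

Angular momentum about the spin axis is conserved since the torque about it is zero.
ω₂/ω₁ = I₁/I₂ = 2.980 / 2.120 = 1.406.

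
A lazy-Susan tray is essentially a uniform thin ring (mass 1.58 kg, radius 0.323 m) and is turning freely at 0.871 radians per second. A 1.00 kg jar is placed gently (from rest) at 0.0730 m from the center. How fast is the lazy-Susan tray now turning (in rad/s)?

The added mass arrives with no angular momentum about the center, and any external torque about the center is negligible, so the system's angular momentum is conserved.
I_p = (1.58)(0.323)² = 0.1648 kg·m².
Added inertia Σmr² = (1.00)(0.0730)² = 0.005329 kg·m²; I_f = 0.1648 + 0.005329 = 0.1702 kg·m².
ω_f = I_p ω_i / I_f = (0.1648)(0.871) / 0.1702 = 0.8437 rad/s.

ω_f ≈ 0.844 rad/s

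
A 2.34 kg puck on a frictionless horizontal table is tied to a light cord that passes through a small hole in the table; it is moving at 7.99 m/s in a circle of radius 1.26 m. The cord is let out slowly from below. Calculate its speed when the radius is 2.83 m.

Central (radial) force ⇒ zero torque about the center ⇒ m v r is constant.
v₂ = v₁ r₁ / r₂ = (7.99)(1.26) / (2.83) = 3.557 m/s.

v₂ ≈ 3.56 m/s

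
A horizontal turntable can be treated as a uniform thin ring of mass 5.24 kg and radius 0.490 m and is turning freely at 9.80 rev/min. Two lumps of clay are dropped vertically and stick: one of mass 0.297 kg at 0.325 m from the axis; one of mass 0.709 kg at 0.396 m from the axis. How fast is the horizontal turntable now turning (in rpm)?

ω_f ≈ 8.80 rpm

No external torque acts about the axis; L_before = L_after.
I_p = (5.24)(0.490)² = 1.258 kg·m².
Added inertia Σmr² = (0.297)(0.325)² + (0.709)(0.396)² = 0.1426 kg·m²; I_f = 1.258 + 0.1426 = 1.401 kg·m².
ω_f = I_p ω_i / I_f = (1.258)(9.80) / 1.401 = 8.803 rpm.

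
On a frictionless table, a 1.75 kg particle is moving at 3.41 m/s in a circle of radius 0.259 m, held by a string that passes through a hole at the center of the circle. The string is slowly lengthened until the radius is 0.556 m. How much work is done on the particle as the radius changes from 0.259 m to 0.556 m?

W ≈ -7.97 J

The only horizontal force on the mass is along the cord (radial), so it exerts no torque about the hole and angular momentum m v r is conserved.
v₂ = v₁ r₁ / r₂ = (3.41)(0.259) / (0.556) = 1.588 m/s.
W = ΔKE = ½m(v₂² − v₁²) = -7.967 J.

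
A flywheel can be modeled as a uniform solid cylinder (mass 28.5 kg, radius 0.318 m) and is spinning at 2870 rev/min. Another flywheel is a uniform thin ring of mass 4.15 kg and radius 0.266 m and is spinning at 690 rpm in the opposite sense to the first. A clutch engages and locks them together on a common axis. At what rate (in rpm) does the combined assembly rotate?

No external torque acts about the common axis, so total angular momentum is conserved.
Moments of inertia: I_A = ½(28.5)(0.318)² = 1.441 kg·m²; I_B = (4.15)(0.266)² = 0.2936 kg·m².
Taking A's sense as positive: L = (1.441)(2870) − (0.2936)(690) = 3933 kg·m²·rpm.
Combined I = 1.441 + 0.2936 = 1.735 kg·m².
ω_f = L / I = 3933 / 1.735 = 2267 rpm.

|ω_f| ≈ 2270 rpm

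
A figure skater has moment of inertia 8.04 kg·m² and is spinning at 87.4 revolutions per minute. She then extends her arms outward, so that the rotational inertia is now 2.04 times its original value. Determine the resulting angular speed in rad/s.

With no external torque about the axis, L is conserved: I₁ω₁ = I₂ω₂.
I₂ = 2.04 × 8.04 = 16.40 kg·m².
ω₂ = I₁ω₁ / I₂ = (8.040)(87.4 rpm) / (16.40) = 42.84 rpm = 4.487 rad/s.

ω₂ ≈ 4.49 rad/s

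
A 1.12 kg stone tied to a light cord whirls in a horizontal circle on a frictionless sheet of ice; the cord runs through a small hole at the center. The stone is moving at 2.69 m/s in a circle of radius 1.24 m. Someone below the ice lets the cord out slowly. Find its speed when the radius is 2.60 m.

The only horizontal force on the mass is along the cord (radial), so it exerts no torque about the hole and angular momentum m v r is conserved.
v₂ = v₁ r₁ / r₂ = (2.69)(1.24) / (2.60) = 1.283 m/s.

v₂ ≈ 1.28 m/s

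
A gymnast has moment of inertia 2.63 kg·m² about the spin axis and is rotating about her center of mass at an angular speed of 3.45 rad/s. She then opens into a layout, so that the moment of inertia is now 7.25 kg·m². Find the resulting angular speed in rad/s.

With no external torque about the axis, L is conserved: I₁ω₁ = I₂ω₂.
ω₂ = I₁ω₁ / I₂ = (2.630)(3.45 rad/s) / (7.250) = 1.252 rad/s.

ω₂ ≈ 1.25 rad/s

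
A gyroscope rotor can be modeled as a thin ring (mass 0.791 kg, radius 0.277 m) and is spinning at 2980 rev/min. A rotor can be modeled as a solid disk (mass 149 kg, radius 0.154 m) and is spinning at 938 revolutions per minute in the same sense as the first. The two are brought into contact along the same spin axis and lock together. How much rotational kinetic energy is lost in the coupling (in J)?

ΔKE lost ≈ 1340 J

No external torque acts about the common axis, so total angular momentum is conserved.
Moments of inertia: I_A = (0.791)(0.277)² = 0.06069 kg·m²; I_B = ½(149)(0.154)² = 1.767 kg·m².
Taking A's sense as positive: L = (0.06069)(2980) + (1.767)(938) = 1838 kg·m²·rpm.
Combined I = 0.06069 + 1.767 = 1.828 kg·m².
ω_f = L / I = 1838 / 1.828 = 1006 rpm.
KE_i = ½ΣIω² = 11480 J; KE_f = ½(1.828)(105.3)² = 10140 J.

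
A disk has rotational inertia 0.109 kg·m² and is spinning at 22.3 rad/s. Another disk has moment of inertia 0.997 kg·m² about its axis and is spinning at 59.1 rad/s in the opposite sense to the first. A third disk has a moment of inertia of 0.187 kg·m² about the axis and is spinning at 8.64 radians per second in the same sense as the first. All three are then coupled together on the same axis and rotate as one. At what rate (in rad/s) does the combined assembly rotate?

No external torque acts about the common axis, so total angular momentum is conserved.
Taking A's sense as positive: L = (0.1090)(22.3) − (0.9970)(59.1) + (0.1870)(8.64) = -54.88 kg·m²·rad/s.
Combined I = 0.1090 + 0.9970 + 0.1870 = 1.293 kg·m².
ω_f = L / I = -54.88 / 1.293 = -42.44 rad/s.

|ω_f| ≈ 42.4 rad/s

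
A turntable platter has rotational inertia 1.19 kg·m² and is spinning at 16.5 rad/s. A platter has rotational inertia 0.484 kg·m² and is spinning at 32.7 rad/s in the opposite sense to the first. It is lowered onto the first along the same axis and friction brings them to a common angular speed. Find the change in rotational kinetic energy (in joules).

No external torque acts about the common axis, so total angular momentum is conserved.
Taking A's sense as positive: L = (1.190)(16.5) − (0.4840)(32.7) = 3.808 kg·m²·rad/s.
Combined I = 1.190 + 0.4840 = 1.674 kg·m².
ω_f = L / I = 3.808 / 1.674 = 2.275 rad/s.
KE_i = ½ΣIω² = 420.8 J; KE_f = ½(1.674)(2.275)² = 4.332 J.

ΔKE ≈ -416 J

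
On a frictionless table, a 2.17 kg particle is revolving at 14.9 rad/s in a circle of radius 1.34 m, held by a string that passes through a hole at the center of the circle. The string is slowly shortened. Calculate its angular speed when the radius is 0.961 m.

ω₂ ≈ 29.0 rad/s

The constraining force is radial, so m r² ω about the center is conserved.
ω₂ = ω₁ (r₁/r₂)² = (14.9)(1.34/0.961)² = 28.97 rad/s.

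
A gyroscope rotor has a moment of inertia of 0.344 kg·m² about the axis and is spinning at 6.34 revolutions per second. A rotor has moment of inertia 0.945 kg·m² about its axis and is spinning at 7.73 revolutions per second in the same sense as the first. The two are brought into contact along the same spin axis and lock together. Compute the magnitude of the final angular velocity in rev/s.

|ω_f| ≈ 7.36 rev/s

No external torque acts about the common axis, so total angular momentum is conserved.
Taking A's sense as positive: L = (0.3440)(6.34) + (0.9450)(7.73) = 9.486 kg·m²·rev/s.
Combined I = 0.3440 + 0.9450 = 1.289 kg·m².
ω_f = L / I = 9.486 / 1.289 = 7.359 rev/s.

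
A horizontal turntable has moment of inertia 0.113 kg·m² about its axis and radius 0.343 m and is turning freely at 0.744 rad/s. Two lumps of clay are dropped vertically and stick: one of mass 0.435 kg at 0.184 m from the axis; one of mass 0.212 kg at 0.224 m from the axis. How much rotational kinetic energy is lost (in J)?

No external torque acts about the axis; L_before = L_after.
Added inertia Σmr² = (0.435)(0.184)² + (0.212)(0.224)² = 0.02536 kg·m²; I_f = 0.1130 + 0.02536 = 0.1384 kg·m².
ω_f = I_p ω_i / I_f = (0.1130)(0.744) / 0.1384 = 0.6076 rad/s.
KE_i = ½(0.1130)(0.7440 rad/s)² = 0.03127 J; KE_f = ½(0.1384)(0.6076)² = 0.02554 J.

energy lost ≈ 0.00573 J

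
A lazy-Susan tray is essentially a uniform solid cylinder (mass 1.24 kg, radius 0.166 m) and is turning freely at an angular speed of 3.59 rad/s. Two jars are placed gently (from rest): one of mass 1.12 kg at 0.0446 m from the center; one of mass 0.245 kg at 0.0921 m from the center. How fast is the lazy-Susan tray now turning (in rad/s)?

ω_f ≈ 2.87 rad/s

No external torque acts about the center; L_before = L_after.
I_p = ½(1.24)(0.166)² = 0.01708 kg·m².
Added inertia Σmr² = (1.12)(0.0446)² + (0.245)(0.0921)² = 0.004306 kg·m²; I_f = 0.01708 + 0.004306 = 0.02139 kg·m².
ω_f = I_p ω_i / I_f = (0.01708)(3.59) / 0.02139 = 2.867 rad/s.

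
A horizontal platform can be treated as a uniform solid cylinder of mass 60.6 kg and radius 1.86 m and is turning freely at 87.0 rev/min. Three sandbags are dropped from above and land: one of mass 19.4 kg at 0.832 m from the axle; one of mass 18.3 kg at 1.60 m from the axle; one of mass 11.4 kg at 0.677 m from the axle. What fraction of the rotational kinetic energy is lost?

fraction ≈ 0.385

No external torque acts about the axle; L_before = L_after.
I_p = ½(60.6)(1.86)² = 104.8 kg·m².
Added inertia Σmr² = (19.4)(0.832)² + (18.3)(1.60)² + (11.4)(0.677)² = 65.50 kg·m²; I_f = 104.8 + 65.50 = 170.3 kg·m².
ω_f = I_p ω_i / I_f = (104.8)(87.0) / 170.3 = 53.54 rpm.
KE_i = ½(104.8)(9.111 rad/s)² = 4350 J; KE_f = ½(170.3)(5.607)² = 2677 J.
Fraction lost = 0.3846.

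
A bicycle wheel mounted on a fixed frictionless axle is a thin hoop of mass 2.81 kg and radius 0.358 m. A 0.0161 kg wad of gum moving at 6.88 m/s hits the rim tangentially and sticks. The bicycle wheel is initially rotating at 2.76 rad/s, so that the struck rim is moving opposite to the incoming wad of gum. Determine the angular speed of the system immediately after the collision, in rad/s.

About the axle the impulsive forces during the collision are internal, so angular momentum about that axis is conserved.
I_p = (2.81)(0.358)² = 0.3601 kg·m². Taking the sense of the wad of gum's angular momentum as positive, L_{wad} = m v R = (0.0161)(6.88)(0.358) = 0.03965 kg·m²/s.
L_i = −I_p ω_p + m v R = −(0.3601)(2.76) + 0.03965 = -0.9543 kg·m²/s.
After sticking, I_f = I_p + m R² = 0.3601 + (0.0161)(0.358)² = 0.3622 kg·m².
ω_f = L_i / I_f = -0.9543 / 0.3622 = -2.635 rad/s.

|ω_f| ≈ 2.63 rad/s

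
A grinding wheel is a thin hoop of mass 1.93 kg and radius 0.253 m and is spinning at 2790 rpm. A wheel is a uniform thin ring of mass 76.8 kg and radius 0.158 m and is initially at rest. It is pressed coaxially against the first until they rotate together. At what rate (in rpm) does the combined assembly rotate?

No external torque acts about the common axis, so total angular momentum is conserved.
Moments of inertia: I_A = (1.93)(0.253)² = 0.1235 kg·m²; I_B = (76.8)(0.158)² = 1.917 kg·m².
Taking A's sense as positive: L = (0.1235)(2790) = 344.7 kg·m²·rpm.
Combined I = 0.1235 + 1.917 = 2.041 kg·m².
ω_f = L / I = 344.7 / 2.041 = 168.9 rpm.

|ω_f| ≈ 169 rpm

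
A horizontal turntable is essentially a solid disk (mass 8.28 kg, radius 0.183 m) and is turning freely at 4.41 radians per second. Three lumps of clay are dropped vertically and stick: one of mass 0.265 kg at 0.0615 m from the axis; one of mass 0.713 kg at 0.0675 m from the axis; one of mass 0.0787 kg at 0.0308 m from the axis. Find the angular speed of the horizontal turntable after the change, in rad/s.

ω_f ≈ 4.28 rad/s

The added mass arrives with no angular momentum about the axis, and any external torque about the axis is negligible, so the system's angular momentum is conserved.
I_p = ½(8.28)(0.183)² = 0.1386 kg·m².
Added inertia Σmr² = (0.265)(0.0615)² + (0.713)(0.0675)² + (0.0787)(0.0308)² = 0.004326 kg·m²; I_f = 0.1386 + 0.004326 = 0.1430 kg·m².
ω_f = I_p ω_i / I_f = (0.1386)(4.41) / 0.1430 = 4.277 rad/s.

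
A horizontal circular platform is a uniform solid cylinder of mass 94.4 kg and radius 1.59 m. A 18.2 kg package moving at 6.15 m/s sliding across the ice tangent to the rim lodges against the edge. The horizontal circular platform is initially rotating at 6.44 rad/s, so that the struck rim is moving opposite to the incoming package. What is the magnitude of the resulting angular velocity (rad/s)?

|ω_f| ≈ 3.57 rad/s

About the central axle the impulsive forces during the collision are internal, so angular momentum about that axis is conserved.
I_p = ½(94.4)(1.59)² = 119.3 kg·m². Taking the sense of the package's angular momentum as positive, L_{package} = m v R = (18.2)(6.15)(1.59) = 178.0 kg·m²/s.
L_i = −I_p ω_p + m v R = −(119.3)(6.44) + 178.0 = -590.5 kg·m²/s.
After sticking, I_f = I_p + m R² = 119.3 + (18.2)(1.59)² = 165.3 kg·m².
ω_f = L_i / I_f = -590.5 / 165.3 = -3.571 rad/s.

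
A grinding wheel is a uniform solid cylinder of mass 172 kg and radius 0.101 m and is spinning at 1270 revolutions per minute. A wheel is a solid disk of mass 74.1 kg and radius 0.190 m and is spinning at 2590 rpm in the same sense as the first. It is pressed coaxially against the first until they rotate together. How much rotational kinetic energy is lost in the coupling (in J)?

ΔKE lost ≈ 5060 J

The coupling torques are internal; angular momentum about the shared axis is conserved.
Moments of inertia: I_A = ½(172)(0.101)² = 0.8773 kg·m²; I_B = ½(74.1)(0.190)² = 1.338 kg·m².
Taking A's sense as positive: L = (0.8773)(1270) + (1.338)(2590) = 4578 kg·m²·rpm.
Combined I = 0.8773 + 1.338 = 2.215 kg·m².
ω_f = L / I = 4578 / 2.215 = 2067 rpm.
KE_i = ½ΣIω² = 56950 J; KE_f = ½(2.215)(216.5)² = 51890 J.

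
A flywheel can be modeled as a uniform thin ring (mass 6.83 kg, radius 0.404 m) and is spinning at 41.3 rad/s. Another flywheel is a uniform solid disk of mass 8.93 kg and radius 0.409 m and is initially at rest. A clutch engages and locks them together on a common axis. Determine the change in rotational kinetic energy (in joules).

ΔKE ≈ -381 J

No external torque acts about the common axis, so total angular momentum is conserved.
Moments of inertia: I_A = (6.83)(0.404)² = 1.115 kg·m²; I_B = ½(8.93)(0.409)² = 0.7469 kg·m².
Taking A's sense as positive: L = (1.115)(41.3) = 46.04 kg·m²·rad/s.
Combined I = 1.115 + 0.7469 = 1.862 kg·m².
ω_f = L / I = 46.04 / 1.862 = 24.73 rad/s.
KE_i = ½ΣIω² = 950.7 J; KE_f = ½(1.862)(24.73)² = 569.3 J.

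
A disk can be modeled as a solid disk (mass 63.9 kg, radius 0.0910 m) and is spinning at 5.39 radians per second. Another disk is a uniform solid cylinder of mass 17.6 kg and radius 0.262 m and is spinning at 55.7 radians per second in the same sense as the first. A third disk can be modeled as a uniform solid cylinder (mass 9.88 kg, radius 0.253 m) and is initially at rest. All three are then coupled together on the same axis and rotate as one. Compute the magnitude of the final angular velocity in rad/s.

|ω_f| ≈ 29.6 rad/s

The coupling torques are internal; angular momentum about the shared axis is conserved.
Moments of inertia: I_A = ½(63.9)(0.0910)² = 0.2646 kg·m²; I_B = ½(17.6)(0.262)² = 0.6041 kg·m²; I_C = ½(9.88)(0.253)² = 0.3162 kg·m².
Taking A's sense as positive: L = (0.2646)(5.39) + (0.6041)(55.7) = 35.07 kg·m²·rad/s.
Combined I = 0.2646 + 0.6041 + 0.3162 = 1.185 kg·m².
ω_f = L / I = 35.07 / 1.185 = 29.60 rad/s.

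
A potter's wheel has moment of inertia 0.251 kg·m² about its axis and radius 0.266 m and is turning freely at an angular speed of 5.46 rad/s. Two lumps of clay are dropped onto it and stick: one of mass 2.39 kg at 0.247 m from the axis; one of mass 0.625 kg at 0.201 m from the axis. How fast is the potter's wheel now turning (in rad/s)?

ω_f ≈ 3.25 rad/s

No external torque acts about the axis; L_before = L_after.
Added inertia Σmr² = (2.39)(0.247)² + (0.625)(0.201)² = 0.1711 kg·m²; I_f = 0.2510 + 0.1711 = 0.4221 kg·m².
ω_f = I_p ω_i / I_f = (0.2510)(5.46) / 0.4221 = 3.247 rad/s.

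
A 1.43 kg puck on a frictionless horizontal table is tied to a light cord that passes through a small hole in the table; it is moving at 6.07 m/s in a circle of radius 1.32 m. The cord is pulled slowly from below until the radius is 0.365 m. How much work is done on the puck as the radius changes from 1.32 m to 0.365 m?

The only horizontal force on the mass is along the cord (radial), so it exerts no torque about the hole and angular momentum m v r is conserved.
v₂ = v₁ r₁ / r₂ = (6.07)(1.32) / (0.365) = 21.95 m/s.
W = ΔKE = ½m(v₂² − v₁²) = 318.2 J.

W ≈ 318 J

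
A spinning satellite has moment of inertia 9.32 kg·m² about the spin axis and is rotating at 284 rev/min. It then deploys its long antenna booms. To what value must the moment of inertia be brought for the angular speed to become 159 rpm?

I₂ ≈ 16.6 kg·m²

Angular momentum about the spin axis is conserved since the torque about it is zero.
I₂ = I₁ω₁ / ω₂ = (9.32)(284) / (159) = 16.65 kg·m².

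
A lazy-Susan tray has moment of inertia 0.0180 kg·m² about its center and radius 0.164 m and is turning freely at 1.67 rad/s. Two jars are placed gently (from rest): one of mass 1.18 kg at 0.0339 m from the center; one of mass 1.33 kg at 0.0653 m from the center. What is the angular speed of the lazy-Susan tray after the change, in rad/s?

No external torque acts about the center; L_before = L_after.
Added inertia Σmr² = (1.18)(0.0339)² + (1.33)(0.0653)² = 0.007027 kg·m²; I_f = 0.01800 + 0.007027 = 0.02503 kg·m².
ω_f = I_p ω_i / I_f = (0.01800)(1.67) / 0.02503 = 1.201 rad/s.

ω_f ≈ 1.20 rad/s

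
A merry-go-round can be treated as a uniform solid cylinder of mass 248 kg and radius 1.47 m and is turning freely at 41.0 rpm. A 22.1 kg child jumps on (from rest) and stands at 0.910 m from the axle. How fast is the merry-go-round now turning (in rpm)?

ω_f ≈ 38.4 rpm

No external torque acts about the axle; L_before = L_after.
I_p = ½(248)(1.47)² = 268.0 kg·m².
Added inertia Σmr² = (22.1)(0.910)² = 18.30 kg·m²; I_f = 268.0 + 18.30 = 286.3 kg·m².
ω_f = I_p ω_i / I_f = (268.0)(41.0) / 286.3 = 38.38 rpm.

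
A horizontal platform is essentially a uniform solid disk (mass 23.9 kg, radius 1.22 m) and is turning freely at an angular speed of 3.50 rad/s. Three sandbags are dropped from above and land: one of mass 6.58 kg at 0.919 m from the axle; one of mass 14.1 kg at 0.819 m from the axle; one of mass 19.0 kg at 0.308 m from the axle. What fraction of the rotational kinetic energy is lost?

fraction ≈ 0.486

No external torque acts about the axle; L_before = L_after.
I_p = ½(23.9)(1.22)² = 17.79 kg·m².
Added inertia Σmr² = (6.58)(0.919)² + (14.1)(0.819)² + (19.0)(0.308)² = 16.82 kg·m²; I_f = 17.79 + 16.82 = 34.60 kg·m².
ω_f = I_p ω_i / I_f = (17.79)(3.50) / 34.60 = 1.799 rad/s.
KE_i = ½(17.79)(3.500 rad/s)² = 108.9 J; KE_f = ½(34.60)(1.799)² = 56.00 J.
Fraction lost = 0.4860.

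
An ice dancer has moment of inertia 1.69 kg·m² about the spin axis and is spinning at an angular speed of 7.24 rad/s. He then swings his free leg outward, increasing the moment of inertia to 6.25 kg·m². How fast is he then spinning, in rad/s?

With no external torque about the axis, L is conserved: I₁ω₁ = I₂ω₂.
ω₂ = I₁ω₁ / I₂ = (1.690)(7.24 rad/s) / (6.250) = 1.958 rad/s.

ω₂ ≈ 1.96 rad/s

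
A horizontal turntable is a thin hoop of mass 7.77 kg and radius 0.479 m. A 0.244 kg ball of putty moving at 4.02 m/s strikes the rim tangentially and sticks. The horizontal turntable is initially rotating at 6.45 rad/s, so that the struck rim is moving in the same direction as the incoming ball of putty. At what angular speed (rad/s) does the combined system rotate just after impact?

About the axle the impulsive forces during the collision are internal, so angular momentum about that axis is conserved.
I_p = (7.77)(0.479)² = 1.783 kg·m². Taking the sense of the ball of putty's angular momentum as positive, L_{ball} = m v R = (0.244)(4.02)(0.479) = 0.4698 kg·m²/s.
L_i = +I_p ω_p + m v R = +(1.783)(6.45) + 0.4698 = 11.97 kg·m²/s.
After sticking, I_f = I_p + m R² = 1.783 + (0.244)(0.479)² = 1.839 kg·m².
ω_f = L_i / I_f = 11.97 / 1.839 = 6.509 rad/s.

|ω_f| ≈ 6.51 rad/s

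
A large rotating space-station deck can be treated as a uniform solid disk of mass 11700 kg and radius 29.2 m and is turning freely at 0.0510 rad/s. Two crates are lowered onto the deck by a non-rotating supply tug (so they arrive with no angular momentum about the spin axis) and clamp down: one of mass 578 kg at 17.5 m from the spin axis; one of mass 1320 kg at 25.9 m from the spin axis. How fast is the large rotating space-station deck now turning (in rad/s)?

ω_f ≈ 0.0420 rad/s

No external torque acts about the spin axis; L_before = L_after.
I_p = ½(11700)(29.2)² = 4.988e+06 kg·m².
Added inertia Σmr² = (578)(17.5)² + (1320)(25.9)² = 1.062e+06 kg·m²; I_f = 4.988e+06 + 1.062e+06 = 6.050e+06 kg·m².
ω_f = I_p ω_i / I_f = (4.988e+06)(0.0510) / 6.050e+06 = 0.04204 rad/s.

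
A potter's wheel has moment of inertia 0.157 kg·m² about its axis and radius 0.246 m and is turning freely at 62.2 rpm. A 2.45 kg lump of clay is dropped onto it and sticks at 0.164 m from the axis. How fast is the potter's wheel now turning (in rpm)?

The added mass arrives with no angular momentum about the axis, and any external torque about the axis is negligible, so the system's angular momentum is conserved.
Added inertia Σmr² = (2.45)(0.164)² = 0.06590 kg·m²; I_f = 0.1570 + 0.06590 = 0.2229 kg·m².
ω_f = I_p ω_i / I_f = (0.1570)(62.2) / 0.2229 = 43.81 rpm.

ω_f ≈ 43.8 rpm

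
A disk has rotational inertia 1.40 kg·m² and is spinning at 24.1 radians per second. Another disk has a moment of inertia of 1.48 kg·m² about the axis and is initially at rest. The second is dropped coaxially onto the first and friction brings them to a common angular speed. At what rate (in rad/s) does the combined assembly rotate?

|ω_f| ≈ 11.7 rad/s

The coupling torques are internal; angular momentum about the shared axis is conserved.
Taking A's sense as positive: L = (1.400)(24.1) = 33.74 kg·m²·rad/s.
Combined I = 1.400 + 1.480 = 2.880 kg·m².
ω_f = L / I = 33.74 / 2.880 = 11.72 rad/s.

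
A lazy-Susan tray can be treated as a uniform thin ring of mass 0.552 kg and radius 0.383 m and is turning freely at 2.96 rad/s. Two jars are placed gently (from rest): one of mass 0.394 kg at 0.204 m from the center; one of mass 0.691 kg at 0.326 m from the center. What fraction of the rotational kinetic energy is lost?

fraction ≈ 0.526

No external torque acts about the center; L_before = L_after.
I_p = (0.552)(0.383)² = 0.08097 kg·m².
Added inertia Σmr² = (0.394)(0.204)² + (0.691)(0.326)² = 0.08983 kg·m²; I_f = 0.08097 + 0.08983 = 0.1708 kg·m².
ω_f = I_p ω_i / I_f = (0.08097)(2.96) / 0.1708 = 1.403 rad/s.
KE_i = ½(0.08097)(2.960 rad/s)² = 0.3547 J; KE_f = ½(0.1708)(1.403)² = 0.1682 J.
Fraction lost = 0.5259.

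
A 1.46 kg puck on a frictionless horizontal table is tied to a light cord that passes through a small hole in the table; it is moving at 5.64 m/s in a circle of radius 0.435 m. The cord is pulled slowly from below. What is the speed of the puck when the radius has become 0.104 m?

v₂ ≈ 23.6 m/s

Central (radial) force ⇒ zero torque about the center ⇒ m v r is constant.
v₂ = v₁ r₁ / r₂ = (5.64)(0.435) / (0.104) = 23.59 m/s.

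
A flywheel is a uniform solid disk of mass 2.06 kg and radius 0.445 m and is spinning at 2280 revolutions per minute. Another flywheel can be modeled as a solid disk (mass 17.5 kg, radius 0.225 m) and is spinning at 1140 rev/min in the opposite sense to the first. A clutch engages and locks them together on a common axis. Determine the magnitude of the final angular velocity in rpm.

No external torque acts about the common axis, so total angular momentum is conserved.
Moments of inertia: I_A = ½(2.06)(0.445)² = 0.2040 kg·m²; I_B = ½(17.5)(0.225)² = 0.4430 kg·m².
Taking A's sense as positive: L = (0.2040)(2280) − (0.4430)(1140) = -39.94 kg·m²·rpm.
Combined I = 0.2040 + 0.4430 = 0.6469 kg·m².
ω_f = L / I = -39.94 / 0.6469 = -61.74 rpm.

|ω_f| ≈ 61.7 rpm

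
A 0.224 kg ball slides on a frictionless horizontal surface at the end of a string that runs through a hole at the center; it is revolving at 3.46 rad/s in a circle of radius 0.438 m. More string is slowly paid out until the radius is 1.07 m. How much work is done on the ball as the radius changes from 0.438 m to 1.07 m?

W ≈ -0.214 J

No torque about the axis ⇒ m r₁² ω₁ = m r₂² ω₂.
ω₂ = ω₁ (r₁/r₂)² = (3.46)(0.438/1.07)² = 0.5798 rad/s.
W = ΔKE = ½m(v₂² − v₁²) = -0.2141 J.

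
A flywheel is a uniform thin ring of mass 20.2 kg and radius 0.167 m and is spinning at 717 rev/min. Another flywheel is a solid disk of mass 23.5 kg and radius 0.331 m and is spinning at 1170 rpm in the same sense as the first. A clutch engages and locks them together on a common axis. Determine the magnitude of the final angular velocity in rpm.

No external torque acts about the common axis, so total angular momentum is conserved.
Moments of inertia: I_A = (20.2)(0.167)² = 0.5634 kg·m²; I_B = ½(23.5)(0.331)² = 1.287 kg·m².
Taking A's sense as positive: L = (0.5634)(717) + (1.287)(1170) = 1910 kg·m²·rpm.
Combined I = 0.5634 + 1.287 = 1.851 kg·m².
ω_f = L / I = 1910 / 1.851 = 1032 rpm.

|ω_f| ≈ 1030 rpm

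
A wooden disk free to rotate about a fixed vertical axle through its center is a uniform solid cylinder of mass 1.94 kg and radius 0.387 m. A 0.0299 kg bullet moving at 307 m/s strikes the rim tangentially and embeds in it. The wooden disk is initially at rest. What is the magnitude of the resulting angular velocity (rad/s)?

The axle reaction passes through the axle and exerts no torque about it; angular momentum about the axle is conserved through the impact.
I_p = ½(1.94)(0.387)² = 0.1453 kg·m². Taking the sense of the bullet's angular momentum as positive, L_{bullet} = m v R = (0.0299)(307)(0.387) = 3.552 kg·m²/s.
L_i = 0 + 3.552 = 3.552 kg·m²/s.
After sticking, I_f = I_p + m R² = 0.1453 + (0.0299)(0.387)² = 0.1498 kg·m².
ω_f = L_i / I_f = 3.552 / 0.1498 = 23.72 rad/s.

|ω_f| ≈ 23.7 rad/s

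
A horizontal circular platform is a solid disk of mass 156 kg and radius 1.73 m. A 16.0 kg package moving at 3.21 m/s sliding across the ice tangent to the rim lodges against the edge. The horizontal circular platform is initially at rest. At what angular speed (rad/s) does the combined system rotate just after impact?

The axle reaction passes through the central axle and exerts no torque about it; angular momentum about the central axle is conserved through the impact.
I_p = ½(156)(1.73)² = 233.4 kg·m². Taking the sense of the package's angular momentum as positive, L_{package} = m v R = (16.0)(3.21)(1.73) = 88.85 kg·m²/s.
L_i = 0 + 88.85 = 88.85 kg·m²/s.
After sticking, I_f = I_p + m R² = 233.4 + (16.0)(1.73)² = 281.3 kg·m².
ω_f = L_i / I_f = 88.85 / 281.3 = 0.3158 rad/s.

|ω_f| ≈ 0.316 rad/s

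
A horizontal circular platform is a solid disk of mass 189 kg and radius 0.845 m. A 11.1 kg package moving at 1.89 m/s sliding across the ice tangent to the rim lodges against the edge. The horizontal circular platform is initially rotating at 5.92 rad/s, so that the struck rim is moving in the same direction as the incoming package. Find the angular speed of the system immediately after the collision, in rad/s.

The axle reaction passes through the central axle and exerts no torque about it; angular momentum about the central axle is conserved through the impact.
I_p = ½(189)(0.845)² = 67.48 kg·m². Taking the sense of the package's angular momentum as positive, L_{package} = m v R = (11.1)(1.89)(0.845) = 17.73 kg·m²/s.
L_i = +I_p ω_p + m v R = +(67.48)(5.92) + 17.73 = 417.2 kg·m²/s.
After sticking, I_f = I_p + m R² = 67.48 + (11.1)(0.845)² = 75.40 kg·m².
ω_f = L_i / I_f = 417.2 / 75.40 = 5.533 rad/s.

|ω_f| ≈ 5.53 rad/s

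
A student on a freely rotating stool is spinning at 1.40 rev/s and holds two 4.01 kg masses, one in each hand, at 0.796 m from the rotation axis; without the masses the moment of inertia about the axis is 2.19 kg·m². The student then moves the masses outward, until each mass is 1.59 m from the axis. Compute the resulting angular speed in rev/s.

ω₂ ≈ 0.453 rev/s

With no external torque about the axis, L is conserved: I₁ω₁ = I₂ω₂.
I₁ = 2.19 + 2(4.01)(0.796)² = 7.272 kg·m²; I₂ = 2.19 + 2(4.01)(1.59)² = 22.47 kg·m².
ω₂ = I₁ω₁ / I₂ = (7.272)(1.40 rev/s) / (22.47) = 0.4532 rev/s.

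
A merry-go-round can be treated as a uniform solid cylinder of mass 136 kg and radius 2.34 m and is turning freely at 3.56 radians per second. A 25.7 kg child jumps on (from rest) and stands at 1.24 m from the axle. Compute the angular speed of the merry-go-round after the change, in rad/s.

ω_f ≈ 3.22 rad/s

The added mass arrives with no angular momentum about the axle, and any external torque about the axle is negligible, so the system's angular momentum is conserved.
I_p = ½(136)(2.34)² = 372.3 kg·m².
Added inertia Σmr² = (25.7)(1.24)² = 39.52 kg·m²; I_f = 372.3 + 39.52 = 411.9 kg·m².
ω_f = I_p ω_i / I_f = (372.3)(3.56) / 411.9 = 3.218 rad/s.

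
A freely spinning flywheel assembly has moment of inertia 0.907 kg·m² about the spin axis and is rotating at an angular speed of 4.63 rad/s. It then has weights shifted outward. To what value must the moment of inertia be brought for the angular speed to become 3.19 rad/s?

I₂ ≈ 1.32 kg·m²

With no external torque about the axis, L is conserved: I₁ω₁ = I₂ω₂.
I₂ = I₁ω₁ / ω₂ = (0.907)(4.63) / (3.19) = 1.316 kg·m².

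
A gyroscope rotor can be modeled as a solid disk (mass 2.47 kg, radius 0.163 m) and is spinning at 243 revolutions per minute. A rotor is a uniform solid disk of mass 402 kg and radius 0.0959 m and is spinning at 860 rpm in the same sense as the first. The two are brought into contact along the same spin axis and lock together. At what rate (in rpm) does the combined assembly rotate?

The coupling torques are internal; angular momentum about the shared axis is conserved.
Moments of inertia: I_A = ½(2.47)(0.163)² = 0.03281 kg·m²; I_B = ½(402)(0.0959)² = 1.849 kg·m².
Taking A's sense as positive: L = (0.03281)(243) + (1.849)(860) = 1598 kg·m²·rpm.
Combined I = 0.03281 + 1.849 = 1.881 kg·m².
ω_f = L / I = 1598 / 1.881 = 849.2 rpm.

|ω_f| ≈ 849 rpm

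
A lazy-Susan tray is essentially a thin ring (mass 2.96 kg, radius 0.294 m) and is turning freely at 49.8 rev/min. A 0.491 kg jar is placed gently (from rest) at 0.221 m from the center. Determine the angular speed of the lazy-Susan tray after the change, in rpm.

No external torque acts about the center; L_before = L_after.
I_p = (2.96)(0.294)² = 0.2559 kg·m².
Added inertia Σmr² = (0.491)(0.221)² = 0.02398 kg·m²; I_f = 0.2559 + 0.02398 = 0.2798 kg·m².
ω_f = I_p ω_i / I_f = (0.2559)(49.8) / 0.2798 = 45.53 rpm.

ω_f ≈ 45.5 rpm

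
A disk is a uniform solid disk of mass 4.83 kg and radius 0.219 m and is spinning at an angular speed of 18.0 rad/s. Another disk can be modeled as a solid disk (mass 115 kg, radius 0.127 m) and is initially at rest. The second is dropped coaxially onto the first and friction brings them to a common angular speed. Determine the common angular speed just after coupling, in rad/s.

|ω_f| ≈ 2.00 rad/s

The coupling torques are internal; angular momentum about the shared axis is conserved.
Moments of inertia: I_A = ½(4.83)(0.219)² = 0.1158 kg·m²; I_B = ½(115)(0.127)² = 0.9274 kg·m².
Taking A's sense as positive: L = (0.1158)(18.0) = 2.085 kg·m²·rad/s.
Combined I = 0.1158 + 0.9274 = 1.043 kg·m².
ω_f = L / I = 2.085 / 1.043 = 1.998 rad/s.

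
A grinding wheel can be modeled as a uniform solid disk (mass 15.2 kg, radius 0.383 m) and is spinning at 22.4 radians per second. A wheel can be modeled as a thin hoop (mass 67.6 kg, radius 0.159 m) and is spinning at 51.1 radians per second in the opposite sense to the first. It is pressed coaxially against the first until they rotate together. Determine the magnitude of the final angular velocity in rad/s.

No external torque acts about the common axis, so total angular momentum is conserved.
Moments of inertia: I_A = ½(15.2)(0.383)² = 1.115 kg·m²; I_B = (67.6)(0.159)² = 1.709 kg·m².
Taking A's sense as positive: L = (1.115)(22.4) − (1.709)(51.1) = -62.36 kg·m²·rad/s.
Combined I = 1.115 + 1.709 = 2.824 kg·m².
ω_f = L / I = -62.36 / 2.824 = -22.08 rad/s.

|ω_f| ≈ 22.1 rad/s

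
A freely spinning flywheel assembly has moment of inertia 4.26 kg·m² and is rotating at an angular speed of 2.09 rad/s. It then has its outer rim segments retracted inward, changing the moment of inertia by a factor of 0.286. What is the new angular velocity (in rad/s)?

With no external torque about the axis, L is conserved: I₁ω₁ = I₂ω₂.
I₂ = 0.286 × 4.26 = 1.218 kg·m².
ω₂ = I₁ω₁ / I₂ = (4.260)(2.09 rad/s) / (1.218) = 7.308 rad/s.

ω₂ ≈ 7.31 rad/s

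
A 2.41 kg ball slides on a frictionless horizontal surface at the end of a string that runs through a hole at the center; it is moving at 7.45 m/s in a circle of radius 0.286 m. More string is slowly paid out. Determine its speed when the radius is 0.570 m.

v₂ ≈ 3.74 m/s

The only horizontal force on the mass is along the cord (radial), so it exerts no torque about the hole and angular momentum m v r is conserved.
v₂ = v₁ r₁ / r₂ = (7.45)(0.286) / (0.570) = 3.738 m/s.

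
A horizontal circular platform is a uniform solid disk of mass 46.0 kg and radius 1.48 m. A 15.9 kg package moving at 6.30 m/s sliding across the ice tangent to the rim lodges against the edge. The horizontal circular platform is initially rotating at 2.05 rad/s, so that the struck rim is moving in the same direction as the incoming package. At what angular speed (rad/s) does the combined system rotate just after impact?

|ω_f| ≈ 2.95 rad/s

About the central axle the impulsive forces during the collision are internal, so angular momentum about that axis is conserved.
I_p = ½(46.0)(1.48)² = 50.38 kg·m². Taking the sense of the package's angular momentum as positive, L_{package} = m v R = (15.9)(6.30)(1.48) = 148.3 kg·m²/s.
L_i = +I_p ω_p + m v R = +(50.38)(2.05) + 148.3 = 251.5 kg·m²/s.
After sticking, I_f = I_p + m R² = 50.38 + (15.9)(1.48)² = 85.21 kg·m².
ω_f = L_i / I_f = 251.5 / 85.21 = 2.952 rad/s.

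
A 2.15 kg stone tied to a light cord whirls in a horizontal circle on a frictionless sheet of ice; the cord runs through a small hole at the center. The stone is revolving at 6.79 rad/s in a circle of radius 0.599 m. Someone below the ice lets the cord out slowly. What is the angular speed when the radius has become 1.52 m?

ω₂ ≈ 1.05 rad/s

No torque about the axis ⇒ m r₁² ω₁ = m r₂² ω₂.
ω₂ = ω₁ (r₁/r₂)² = (6.79)(0.599/1.52)² = 1.054 rad/s.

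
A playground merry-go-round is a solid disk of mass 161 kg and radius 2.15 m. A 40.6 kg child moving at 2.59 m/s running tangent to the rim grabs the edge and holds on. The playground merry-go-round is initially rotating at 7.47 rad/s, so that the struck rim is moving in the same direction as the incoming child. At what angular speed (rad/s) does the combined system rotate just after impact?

|ω_f| ≈ 5.37 rad/s

The axle reaction passes through the axle and exerts no torque about it; angular momentum about the axle is conserved through the impact.
I_p = ½(161)(2.15)² = 372.1 kg·m². Taking the sense of the child's angular momentum as positive, L_{child} = m v R = (40.6)(2.59)(2.15) = 226.1 kg·m²/s.
L_i = +I_p ω_p + m v R = +(372.1)(7.47) + 226.1 = 3006 kg·m²/s.
After sticking, I_f = I_p + m R² = 372.1 + (40.6)(2.15)² = 559.8 kg·m².
ω_f = L_i / I_f = 3006 / 559.8 = 5.369 rad/s.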